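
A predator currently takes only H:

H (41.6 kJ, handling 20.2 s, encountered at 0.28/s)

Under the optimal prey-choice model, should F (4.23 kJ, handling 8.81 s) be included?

No

Current rate: (0.28×41.6)/(1 + 0.28×20.2) = 1.75 kJ/s.
Profitability of F: 4.23/8.81 = 0.4801 kJ/s.
0.4801 < 1.75, so adding F would lower the average — exclude it.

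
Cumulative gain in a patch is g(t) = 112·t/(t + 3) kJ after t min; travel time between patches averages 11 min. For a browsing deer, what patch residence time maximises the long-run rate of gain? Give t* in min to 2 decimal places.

Maximise g(t)/(T+t): set derivative to zero → g'(t)(T+t) = g(t).
g'(t) = 112·3/(t + 3)². Setting 112·3/(t+3)² = 112t/[(t+3)(11+t)] gives 3(11+t) = t(t+3), so t² = 3×11 = 33.
t* = √33 = 5.745 min.

5.74 min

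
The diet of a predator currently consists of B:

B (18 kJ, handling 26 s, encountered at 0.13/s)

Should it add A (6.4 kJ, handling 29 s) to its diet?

On B alone, R = ΣλE/(1+Σλh) = 2.34/4.38 = 0.5342 kJ/s.
Profitability of A: 6.4/29 = 0.2207 kJ/s.
Since 0.2207 < R, time spent handling A is better spent searching.

No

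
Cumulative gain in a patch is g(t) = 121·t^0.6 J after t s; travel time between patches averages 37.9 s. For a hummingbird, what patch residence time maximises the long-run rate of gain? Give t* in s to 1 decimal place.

Maximise g(t)/(T+t): set derivative to zero → g'(t)(T+t) = g(t).
g'(t) = 0.6·121·t^-0.4. Setting 0.6·121·t^-0.4 = 121·t^0.6/(37.9+t) gives 0.6(37.9+t) = t, so 0.40·t = 0.6×37.9.
t* = 0.6×37.9/0.40 = 56.85 s.

56.8 s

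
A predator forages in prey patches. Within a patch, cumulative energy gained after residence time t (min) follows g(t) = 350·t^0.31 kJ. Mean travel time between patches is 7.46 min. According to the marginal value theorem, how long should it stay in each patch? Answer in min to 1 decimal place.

3.4 min

By the marginal value theorem, leave when the instantaneous gain rate g'(t) equals the habitat-wide average g(t)/(T + t).
g'(t) = 0.31·350·t^-0.69. Setting 0.31·350·t^-0.69 = 350·t^0.31/(7.46+t) gives 0.31(7.46+t) = t, so 0.69·t = 0.31×7.46.
t* = 0.31×7.46/0.69 = 3.352 min.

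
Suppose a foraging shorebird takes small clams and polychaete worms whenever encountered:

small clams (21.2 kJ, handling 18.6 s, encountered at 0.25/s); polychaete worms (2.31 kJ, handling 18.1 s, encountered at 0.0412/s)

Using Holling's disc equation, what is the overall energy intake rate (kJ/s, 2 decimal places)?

0.84 kJ/s

R = (0.25×21.2 + 0.0412×2.31) / (1 + 0.25×18.6 + 0.0412×18.1) = 5.395/6.396 = 0.8436 kJ/s.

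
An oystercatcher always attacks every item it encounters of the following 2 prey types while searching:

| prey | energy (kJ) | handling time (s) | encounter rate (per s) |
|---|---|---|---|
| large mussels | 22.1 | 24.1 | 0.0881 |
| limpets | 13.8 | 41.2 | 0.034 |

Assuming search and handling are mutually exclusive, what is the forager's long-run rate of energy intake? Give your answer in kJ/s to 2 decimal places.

R = Σλ_iE_i / (1 + Σλ_ih_i)
Numerator: 0.0881×22.1 + 0.034×13.8 = 2.416
Denominator: 1 + 0.0881×24.1 + 0.034×41.2 = 4.524
R = 2.416/4.524 = 0.5341 kJ/s

0.53 kJ/s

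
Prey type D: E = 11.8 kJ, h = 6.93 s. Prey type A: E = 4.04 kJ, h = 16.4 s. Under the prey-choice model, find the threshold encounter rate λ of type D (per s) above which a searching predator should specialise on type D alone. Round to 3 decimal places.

0.024 per s

Drop type A once their profitability E₂/h₂ falls below the rate achievable on type D alone: E₂/h₂ = λE₁/(1 + λh₁).
Solve for λ: λE₁h₂ = E₂(1 + λh₁) → λ(E₁h₂ − E₂h₁) = E₂ → λ = E₂/(E₁h₂ − E₂h₁).
λ = 4.04/(11.8×16.4 − 4.04×6.93) = 4.04/165.5 = 0.02441 per s.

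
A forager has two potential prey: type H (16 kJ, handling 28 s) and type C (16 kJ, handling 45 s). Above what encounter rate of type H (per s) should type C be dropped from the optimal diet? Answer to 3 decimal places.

0.059 per s

At the threshold, the rate on type H alone equals the profitability of type C: λ·16/(1 + λ·28) = 16/45 = 0.3556.
Rearranging, λ(16 − 0.3556×28) = 0.3556, so λ = 0.3556/6.044 = 0.05882 per s.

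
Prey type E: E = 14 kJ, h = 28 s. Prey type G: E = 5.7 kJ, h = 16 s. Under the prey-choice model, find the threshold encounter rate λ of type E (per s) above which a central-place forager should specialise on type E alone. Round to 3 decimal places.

At the threshold, the rate on type E alone equals the profitability of type G: λ·14/(1 + λ·28) = 5.7/16 = 0.3563.
Rearranging, λ(14 − 0.3563×28) = 0.3563, so λ = 0.3563/4.025 = 0.08851 per s.

0.089 per s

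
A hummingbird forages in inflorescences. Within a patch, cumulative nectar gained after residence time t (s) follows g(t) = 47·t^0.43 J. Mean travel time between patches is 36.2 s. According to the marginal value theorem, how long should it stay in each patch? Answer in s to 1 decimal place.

27.3 s

Maximise g(t)/(T+t): set derivative to zero → g'(t)(T+t) = g(t).
g'(t) = 0.43·47·t^-0.57. Setting 0.43·47·t^-0.57 = 47·t^0.43/(36.2+t) gives 0.43(36.2+t) = t, so 0.57·t = 0.43×36.2.
t* = 0.43×36.2/0.57 = 27.31 s.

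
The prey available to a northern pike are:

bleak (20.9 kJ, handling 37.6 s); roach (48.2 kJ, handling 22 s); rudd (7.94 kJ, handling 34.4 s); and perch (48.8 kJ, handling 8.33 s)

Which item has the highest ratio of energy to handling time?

perch

Profitability E/h (kJ/s): bleak = 20.9/37.6 = 0.556, roach = 48.2/22 = 2.19, rudd = 7.94/34.4 = 0.231, perch = 48.8/8.33 = 5.86.
Ranked: perch > roach > bleak > rudd.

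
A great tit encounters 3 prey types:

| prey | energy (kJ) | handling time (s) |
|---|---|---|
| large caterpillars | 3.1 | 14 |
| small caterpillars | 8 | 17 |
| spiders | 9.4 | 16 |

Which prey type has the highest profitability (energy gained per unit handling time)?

spiders

Profitability E/h (kJ/s): large caterpillars = 3.1/14 = 0.221, small caterpillars = 8/17 = 0.471, spiders = 9.4/16 = 0.588.
Ranked: spiders > small caterpillars > large caterpillars.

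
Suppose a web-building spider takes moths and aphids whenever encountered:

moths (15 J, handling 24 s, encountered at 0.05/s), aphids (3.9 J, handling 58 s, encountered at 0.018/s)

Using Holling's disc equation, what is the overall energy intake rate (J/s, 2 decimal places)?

Energy encountered per unit search time: 0.05×15 + 0.018×3.9 = 0.8202 J/s.
Handling time per unit search time: 0.05×24 + 0.018×58 = 2.244.
Rate = 0.8202/(1 + 2.244) = 0.2528 J/s.

0.25 J/s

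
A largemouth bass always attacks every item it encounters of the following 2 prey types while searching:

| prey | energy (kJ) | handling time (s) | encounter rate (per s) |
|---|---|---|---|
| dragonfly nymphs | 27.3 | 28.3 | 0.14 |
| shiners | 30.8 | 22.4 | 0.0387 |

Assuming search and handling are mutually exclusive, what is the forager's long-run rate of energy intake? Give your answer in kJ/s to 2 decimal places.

0.86 kJ/s

R = Σλ_iE_i / (1 + Σλ_ih_i)
Numerator: 0.14×27.3 + 0.0387×30.8 = 5.014
Denominator: 1 + 0.14×28.3 + 0.0387×22.4 = 5.829
R = 5.014/5.829 = 0.8602 kJ/s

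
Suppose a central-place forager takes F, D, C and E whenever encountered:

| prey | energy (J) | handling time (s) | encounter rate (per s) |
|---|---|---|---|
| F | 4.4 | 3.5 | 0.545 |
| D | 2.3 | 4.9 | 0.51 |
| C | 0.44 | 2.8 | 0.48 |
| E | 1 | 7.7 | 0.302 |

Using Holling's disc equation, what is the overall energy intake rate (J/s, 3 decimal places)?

0.450 J/s

R = (0.545×4.4 + 0.51×2.3 + 0.48×0.44 + 0.302×1) / (1 + 0.545×3.5 + 0.51×4.9 + 0.48×2.8 + 0.302×7.7) = 4.084/9.076 = 0.45 J/s.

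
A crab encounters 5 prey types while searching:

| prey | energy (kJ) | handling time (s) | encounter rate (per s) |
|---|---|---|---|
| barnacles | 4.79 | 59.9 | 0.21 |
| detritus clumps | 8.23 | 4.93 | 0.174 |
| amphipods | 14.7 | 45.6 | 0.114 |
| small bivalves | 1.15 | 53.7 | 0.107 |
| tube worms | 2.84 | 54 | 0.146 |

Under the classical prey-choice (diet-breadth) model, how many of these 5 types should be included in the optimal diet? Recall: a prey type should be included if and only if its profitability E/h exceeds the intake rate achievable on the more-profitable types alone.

Rank by E/h (kJ/s): detritus clumps 1.67, amphipods 0.322, barnacles 0.08, tube worms 0.0526, small bivalves 0.0214. Include each in turn until the next type's E/h falls below the running intake rate.
Rate on top 1: 0.7708. amphipods: 0.322 < 0.7708 → exclude; stop.
Optimal diet: detritus clumps — 1 of 5 types.

1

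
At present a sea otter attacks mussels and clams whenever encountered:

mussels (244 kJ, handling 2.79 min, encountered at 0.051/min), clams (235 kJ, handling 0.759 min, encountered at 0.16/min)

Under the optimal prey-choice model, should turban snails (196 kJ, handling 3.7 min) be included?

Current rate: (0.051×244 + 0.16×235)/(1 + 0.051×2.79 + 0.16×0.759) = 39.6 kJ/min.
Profitability of turban snails: 196/3.7 = 52.97 kJ/min.
Since 52.97 > R, including turban snails increases the long-run rate.

Yes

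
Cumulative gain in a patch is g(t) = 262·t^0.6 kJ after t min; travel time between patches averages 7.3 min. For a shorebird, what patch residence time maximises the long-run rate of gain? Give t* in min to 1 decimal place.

10.9 min

Maximise g(t)/(T+t): set derivative to zero → g'(t)(T+t) = g(t).
g'(t) = 0.6·262·t^-0.4. Setting 0.6·262·t^-0.4 = 262·t^0.6/(7.3+t) gives 0.6(7.3+t) = t, so 0.40·t = 0.6×7.3.
t* = 0.6×7.3/0.40 = 10.95 min.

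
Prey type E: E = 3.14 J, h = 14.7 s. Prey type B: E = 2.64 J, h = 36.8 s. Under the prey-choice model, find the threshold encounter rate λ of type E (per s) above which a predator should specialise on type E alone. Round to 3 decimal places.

0.034 per s

The zero-one rule: include type B iff E₂/h₂ > λE₁/(1+λh₁). Equality gives the switch point.
λE₁h₂ = E₂ + λE₂h₁ ⇒ λ = E₂/(E₁h₂ − E₂h₁) = 2.64/(115.6 − 38.81) = 0.0344 per s.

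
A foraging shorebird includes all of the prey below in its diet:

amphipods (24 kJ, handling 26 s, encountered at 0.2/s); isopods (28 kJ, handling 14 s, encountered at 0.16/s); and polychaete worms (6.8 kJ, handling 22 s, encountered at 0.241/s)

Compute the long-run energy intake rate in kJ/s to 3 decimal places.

R = Σλ_iE_i / (1 + Σλ_ih_i)
Numerator: 0.2×24 + 0.16×28 + 0.241×6.8 = 10.92
Denominator: 1 + 0.2×26 + 0.16×14 + 0.241×22 = 13.74
R = 10.92/13.74 = 0.7946 kJ/s

0.795 kJ/s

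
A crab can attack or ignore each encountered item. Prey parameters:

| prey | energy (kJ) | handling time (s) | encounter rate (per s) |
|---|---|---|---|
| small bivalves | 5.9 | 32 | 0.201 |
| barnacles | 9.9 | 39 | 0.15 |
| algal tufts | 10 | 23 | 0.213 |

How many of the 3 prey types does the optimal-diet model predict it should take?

Profitabilities (E/h, kJ/s): algal tufts 0.435, barnacles 0.254, small bivalves 0.184. Add prey in this order while the next type's profitability exceeds the intake rate on those already taken.
Rate on top 1: 0.3611. barnacles: 0.254 < 0.3611 → exclude; stop.
Optimal diet: algal tufts — 1 of 3 types.

1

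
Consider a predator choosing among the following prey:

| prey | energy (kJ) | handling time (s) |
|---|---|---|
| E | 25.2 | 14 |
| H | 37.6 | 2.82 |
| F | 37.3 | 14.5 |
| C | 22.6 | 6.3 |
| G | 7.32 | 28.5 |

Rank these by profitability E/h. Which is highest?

H

In descending order of E/h:
H: 37.6/2.82 = 13.3 kJ/s
C: 22.6/6.3 = 3.59 kJ/s
F: 37.3/14.5 = 2.57 kJ/s
E: 25.2/14 = 1.8 kJ/s
G: 7.32/28.5 = 0.257 kJ/s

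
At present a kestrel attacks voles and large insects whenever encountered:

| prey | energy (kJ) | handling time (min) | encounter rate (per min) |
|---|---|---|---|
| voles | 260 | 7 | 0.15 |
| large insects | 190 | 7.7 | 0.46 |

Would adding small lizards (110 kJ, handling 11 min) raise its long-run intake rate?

Intake rate on the current diet: R = (0.15×260 + 0.46×190) / (1 + 0.15×7 + 0.46×7.7) = 126.4/5.592 = 22.6 kJ/min.
Profitability of small lizards: 110/11 = 10 kJ/min.
Since 10 < R, time spent handling small lizards is better spent searching.

No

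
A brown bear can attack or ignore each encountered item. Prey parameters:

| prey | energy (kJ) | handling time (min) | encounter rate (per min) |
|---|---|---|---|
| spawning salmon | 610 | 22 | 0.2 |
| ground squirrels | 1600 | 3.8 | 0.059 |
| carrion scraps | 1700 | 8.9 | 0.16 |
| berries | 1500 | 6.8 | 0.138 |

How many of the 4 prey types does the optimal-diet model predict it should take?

Profitabilities (E/h, kJ/min): ground squirrels 421, berries 221, carrion scraps 191, spawning salmon 27.7. Add prey in this order while the next type's profitability exceeds the intake rate on those already taken.
Rate on top 1: 77.11. berries: 221 > 77.11 → include.
Rate on top 2: 139.4. carrion scraps: 191 > 139.4 → include.
Rate on top 3: 159.9. spawning salmon: 27.7 < 159.9 → exclude; stop.
Optimal diet: ground squirrels, berries, carrion scraps — 3 of 4 types.

3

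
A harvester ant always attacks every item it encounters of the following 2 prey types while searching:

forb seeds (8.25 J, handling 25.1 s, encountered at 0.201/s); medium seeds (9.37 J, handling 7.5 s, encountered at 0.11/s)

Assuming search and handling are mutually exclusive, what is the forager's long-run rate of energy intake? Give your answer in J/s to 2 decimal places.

0.39 J/s

Energy encountered per unit search time: 0.201×8.25 + 0.11×9.37 = 2.689 J/s.
Handling time per unit search time: 0.201×25.1 + 0.11×7.5 = 5.87.
Rate = 2.689/(1 + 5.87) = 0.3914 J/s.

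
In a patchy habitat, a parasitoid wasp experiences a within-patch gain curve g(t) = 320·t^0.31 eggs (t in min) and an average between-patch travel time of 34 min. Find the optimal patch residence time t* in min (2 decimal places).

Maximise g(t)/(T+t): set derivative to zero → g'(t)(T+t) = g(t).
g'(t) = 0.31·320·t^-0.69. Setting 0.31·320·t^-0.69 = 320·t^0.31/(34+t) gives 0.31(34+t) = t, so 0.69·t = 0.31×34.
t* = 0.31×34/0.69 = 15.28 min.

15.28 min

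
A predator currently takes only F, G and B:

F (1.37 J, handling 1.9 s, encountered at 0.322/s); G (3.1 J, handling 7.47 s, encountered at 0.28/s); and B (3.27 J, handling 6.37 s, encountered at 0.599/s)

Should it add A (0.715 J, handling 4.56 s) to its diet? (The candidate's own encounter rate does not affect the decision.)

On F, G and B alone, R = ΣλE/(1+Σλh) = 3.268/7.519 = 0.4346 J/s.
Profitability of A: 0.715/4.56 = 0.1568 J/s.
Since 0.1568 < R, time spent handling A is better spent searching.

No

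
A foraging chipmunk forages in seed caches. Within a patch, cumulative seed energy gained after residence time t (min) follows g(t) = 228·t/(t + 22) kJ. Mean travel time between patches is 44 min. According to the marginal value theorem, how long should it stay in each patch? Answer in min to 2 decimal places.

Optimal t* satisfies g'(t*) = g(t*)/(T + t*).
g'(t) = 228·22/(t + 22)². Setting 228·22/(t+22)² = 228t/[(t+22)(44+t)] gives 22(44+t) = t(t+22), so t² = 22×44 = 968.
t* = √968 = 31.11 min.

31.11 min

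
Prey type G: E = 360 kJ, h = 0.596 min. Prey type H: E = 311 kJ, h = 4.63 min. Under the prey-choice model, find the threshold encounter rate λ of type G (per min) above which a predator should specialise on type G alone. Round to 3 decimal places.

0.210 per min

The zero-one rule: include type H iff E₂/h₂ > λE₁/(1+λh₁). Equality gives the switch point.
λE₁h₂ = E₂ + λE₂h₁ ⇒ λ = E₂/(E₁h₂ − E₂h₁) = 311/(1667 − 185.4) = 0.2099 per min.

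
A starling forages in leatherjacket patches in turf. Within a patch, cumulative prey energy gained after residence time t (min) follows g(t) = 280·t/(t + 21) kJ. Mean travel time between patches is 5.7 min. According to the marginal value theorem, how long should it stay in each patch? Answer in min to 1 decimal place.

Optimal t* satisfies g'(t*) = g(t*)/(T + t*).
g'(t) = 280·21/(t + 21)². Setting 280·21/(t+21)² = 280t/[(t+21)(5.7+t)] gives 21(5.7+t) = t(t+21), so t² = 21×5.7 = 119.7.
t* = √119.7 = 10.94 min.

10.9 min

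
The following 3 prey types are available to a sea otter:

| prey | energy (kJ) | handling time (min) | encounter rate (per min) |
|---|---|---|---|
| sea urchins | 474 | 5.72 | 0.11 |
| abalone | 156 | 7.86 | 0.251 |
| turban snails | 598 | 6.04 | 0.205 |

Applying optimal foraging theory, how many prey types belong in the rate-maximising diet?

2

Profitabilities (E/h, kJ/min): turban snails 99, sea urchins 82.9, abalone 19.8. Add prey in this order while the next type's profitability exceeds the intake rate on those already taken.
Rate on top 1: 54.77. sea urchins: 82.9 > 54.77 → include.
Rate on top 2: 60.94. abalone: 19.8 < 60.94 → exclude; stop.
Optimal diet: turban snails, sea urchins — 2 of 3 types.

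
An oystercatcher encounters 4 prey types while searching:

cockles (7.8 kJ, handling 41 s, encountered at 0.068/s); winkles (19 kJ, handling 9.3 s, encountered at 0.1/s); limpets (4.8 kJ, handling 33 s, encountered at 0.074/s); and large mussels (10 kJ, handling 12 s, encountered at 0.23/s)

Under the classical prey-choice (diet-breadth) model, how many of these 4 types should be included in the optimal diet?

1

Profitabilities (E/h, kJ/s): winkles 2.04, large mussels 0.833, cockles 0.19, limpets 0.145. Add prey in this order while the next type's profitability exceeds the intake rate on those already taken.
Rate on top 1: 0.9845. large mussels: 0.833 < 0.9845 → exclude; stop.
Optimal diet: winkles — 1 of 4 types.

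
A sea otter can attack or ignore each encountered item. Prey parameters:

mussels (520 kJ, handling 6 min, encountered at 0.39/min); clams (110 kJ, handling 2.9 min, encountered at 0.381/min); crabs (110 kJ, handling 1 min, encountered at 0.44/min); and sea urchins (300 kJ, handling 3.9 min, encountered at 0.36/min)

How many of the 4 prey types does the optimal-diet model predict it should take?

3

Rank by E/h (kJ/min): crabs 110, mussels 86.7, sea urchins 76.9, clams 37.9. Include each in turn until the next type's E/h falls below the running intake rate.
Rate on top 1: 33.61. mussels: 86.7 > 33.61 → include.
Rate on top 2: 66.46. sea urchins: 76.9 > 66.46 → include.
Rate on top 3: 69.29. clams: 37.9 < 69.29 → exclude; stop.
Optimal diet: crabs, mussels, sea urchins — 3 of 4 types.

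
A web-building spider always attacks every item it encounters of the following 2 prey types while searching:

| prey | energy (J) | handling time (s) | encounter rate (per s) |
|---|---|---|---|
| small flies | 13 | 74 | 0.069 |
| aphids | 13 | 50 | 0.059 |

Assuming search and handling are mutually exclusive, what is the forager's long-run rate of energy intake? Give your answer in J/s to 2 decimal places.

R = Σλ_iE_i / (1 + Σλ_ih_i)
Numerator: 0.069×13 + 0.059×13 = 1.664
Denominator: 1 + 0.069×74 + 0.059×50 = 9.056
R = 1.664/9.056 = 0.1837 J/s

0.18 J/s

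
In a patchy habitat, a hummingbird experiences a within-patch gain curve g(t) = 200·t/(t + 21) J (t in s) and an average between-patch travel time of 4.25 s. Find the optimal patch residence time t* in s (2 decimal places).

Maximise g(t)/(T+t): set derivative to zero → g'(t)(T+t) = g(t).
g'(t) = 200·21/(t + 21)². Setting 200·21/(t+21)² = 200t/[(t+21)(4.25+t)] gives 21(4.25+t) = t(t+21), so t² = 21×4.25 = 89.25.
t* = √89.25 = 9.447 s.

9.45 s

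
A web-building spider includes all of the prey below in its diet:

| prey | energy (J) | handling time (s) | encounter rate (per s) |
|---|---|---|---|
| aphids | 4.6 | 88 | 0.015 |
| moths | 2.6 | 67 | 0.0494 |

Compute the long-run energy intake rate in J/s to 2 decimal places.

0.04 J/s

Energy encountered per unit search time: 0.015×4.6 + 0.0494×2.6 = 0.1974 J/s.
Handling time per unit search time: 0.015×88 + 0.0494×67 = 4.63.
Rate = 0.1974/(1 + 4.63) = 0.03507 J/s.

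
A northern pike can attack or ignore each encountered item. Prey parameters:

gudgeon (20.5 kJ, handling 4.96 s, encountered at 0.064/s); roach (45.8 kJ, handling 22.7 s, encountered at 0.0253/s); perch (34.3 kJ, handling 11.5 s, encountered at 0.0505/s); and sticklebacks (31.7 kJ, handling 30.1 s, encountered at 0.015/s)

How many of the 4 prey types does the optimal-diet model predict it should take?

3

Profitabilities (E/h, kJ/s): gudgeon 4.13, perch 2.98, roach 2.02, sticklebacks 1.05. Add prey in this order while the next type's profitability exceeds the intake rate on those already taken.
Rate on top 1: 0.9959. perch: 2.98 > 0.9959 → include.
Rate on top 2: 1.604. roach: 2.02 > 1.604 → include.
Rate on top 3: 1.7. sticklebacks: 1.05 < 1.7 → exclude; stop.
Optimal diet: gudgeon, perch, roach — 3 of 4 types.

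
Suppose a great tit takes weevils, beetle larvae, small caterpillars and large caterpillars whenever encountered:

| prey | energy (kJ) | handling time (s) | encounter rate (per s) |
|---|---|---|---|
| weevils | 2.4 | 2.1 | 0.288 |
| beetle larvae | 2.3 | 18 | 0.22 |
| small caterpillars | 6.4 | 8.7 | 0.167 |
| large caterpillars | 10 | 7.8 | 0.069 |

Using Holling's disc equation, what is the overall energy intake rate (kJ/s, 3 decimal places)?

0.391 kJ/s

R = (0.288×2.4 + 0.22×2.3 + 0.167×6.4 + 0.069×10) / (1 + 0.288×2.1 + 0.22×18 + 0.167×8.7 + 0.069×7.8) = 2.956/7.556 = 0.3912 kJ/s.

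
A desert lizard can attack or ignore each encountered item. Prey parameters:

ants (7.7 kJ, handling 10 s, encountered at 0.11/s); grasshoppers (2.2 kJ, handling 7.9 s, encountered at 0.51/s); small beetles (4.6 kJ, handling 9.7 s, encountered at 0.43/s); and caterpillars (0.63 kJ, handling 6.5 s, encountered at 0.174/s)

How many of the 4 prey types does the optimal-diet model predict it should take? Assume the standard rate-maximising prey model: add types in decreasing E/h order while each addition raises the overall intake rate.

Profitabilities (E/h, kJ/s): ants 0.77, small beetles 0.474, grasshoppers 0.278, caterpillars 0.0969. Add prey in this order while the next type's profitability exceeds the intake rate on those already taken.
Rate on top 1: 0.4033. small beetles: 0.474 > 0.4033 → include.
Rate on top 2: 0.4505. grasshoppers: 0.278 < 0.4505 → exclude; stop.
Optimal diet: ants, small beetles — 2 of 4 types.

2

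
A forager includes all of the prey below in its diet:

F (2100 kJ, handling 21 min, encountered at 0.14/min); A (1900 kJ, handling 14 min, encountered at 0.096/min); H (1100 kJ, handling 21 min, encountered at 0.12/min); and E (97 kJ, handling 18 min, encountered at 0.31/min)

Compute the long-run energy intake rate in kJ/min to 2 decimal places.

47.70 kJ/min

R = (0.14×2100 + 0.096×1900 + 0.12×1100 + 0.31×97) / (1 + 0.14×21 + 0.096×14 + 0.12×21 + 0.31×18) = 638.5/13.38 = 47.7 kJ/min.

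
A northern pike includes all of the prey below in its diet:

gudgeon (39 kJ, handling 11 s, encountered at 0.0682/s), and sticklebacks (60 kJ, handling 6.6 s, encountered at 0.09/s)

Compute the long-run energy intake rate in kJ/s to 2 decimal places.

R = Σλ_iE_i / (1 + Σλ_ih_i)
Numerator: 0.0682×39 + 0.09×60 = 8.06
Denominator: 1 + 0.0682×11 + 0.09×6.6 = 2.344
R = 8.06/2.344 = 3.438 kJ/s

3.44 kJ/s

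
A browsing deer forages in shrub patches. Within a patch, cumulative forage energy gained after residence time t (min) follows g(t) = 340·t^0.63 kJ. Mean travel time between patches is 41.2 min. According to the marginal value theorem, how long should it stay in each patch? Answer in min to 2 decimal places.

Optimal t* satisfies g'(t*) = g(t*)/(T + t*).
g'(t) = 0.63·340·t^-0.37. Setting 0.63·340·t^-0.37 = 340·t^0.63/(41.2+t) gives 0.63(41.2+t) = t, so 0.37·t = 0.63×41.2.
t* = 0.63×41.2/0.37 = 70.15 min.

70.15 min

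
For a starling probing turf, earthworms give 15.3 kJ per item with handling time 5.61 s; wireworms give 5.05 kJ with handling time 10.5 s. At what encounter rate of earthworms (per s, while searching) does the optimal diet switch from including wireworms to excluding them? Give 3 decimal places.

0.038 per s

The zero-one rule: include wireworms iff E₂/h₂ > λE₁/(1+λh₁). Equality gives the switch point.
λE₁h₂ = E₂ + λE₂h₁ ⇒ λ = E₂/(E₁h₂ − E₂h₁) = 5.05/(160.7 − 28.33) = 0.03817 per s.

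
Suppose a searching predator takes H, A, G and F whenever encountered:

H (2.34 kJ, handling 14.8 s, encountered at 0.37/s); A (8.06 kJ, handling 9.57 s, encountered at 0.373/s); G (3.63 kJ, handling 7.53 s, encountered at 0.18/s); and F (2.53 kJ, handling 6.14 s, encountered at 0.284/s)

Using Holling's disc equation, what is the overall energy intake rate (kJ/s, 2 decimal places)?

0.40 kJ/s

Energy encountered per unit search time: 0.37×2.34 + 0.373×8.06 + 0.18×3.63 + 0.284×2.53 = 5.244 kJ/s.
Handling time per unit search time: 0.37×14.8 + 0.373×9.57 + 0.18×7.53 + 0.284×6.14 = 12.14.
Rate = 5.244/(1 + 12.14) = 0.3989 kJ/s.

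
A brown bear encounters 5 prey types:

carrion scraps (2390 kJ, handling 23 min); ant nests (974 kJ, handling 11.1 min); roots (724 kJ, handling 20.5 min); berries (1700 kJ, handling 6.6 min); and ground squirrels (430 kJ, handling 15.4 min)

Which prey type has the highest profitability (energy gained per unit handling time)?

In descending order of E/h:
berries: 1700/6.6 = 258 kJ/min
carrion scraps: 2390/23 = 104 kJ/min
ant nests: 974/11.1 = 87.7 kJ/min
roots: 724/20.5 = 35.3 kJ/min
ground squirrels: 430/15.4 = 27.9 kJ/min

berries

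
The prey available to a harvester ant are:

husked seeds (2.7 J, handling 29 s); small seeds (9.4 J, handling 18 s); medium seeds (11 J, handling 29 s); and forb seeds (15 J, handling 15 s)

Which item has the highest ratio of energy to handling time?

forb seeds

In descending order of E/h:
forb seeds: 15/15 = 1 J/s
small seeds: 9.4/18 = 0.522 J/s
medium seeds: 11/29 = 0.379 J/s
husked seeds: 2.7/29 = 0.0931 J/s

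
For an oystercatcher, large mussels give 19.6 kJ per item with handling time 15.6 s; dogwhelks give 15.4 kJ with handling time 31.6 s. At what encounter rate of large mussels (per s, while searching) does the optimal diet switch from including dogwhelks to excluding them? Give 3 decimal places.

0.041 per s

At the threshold, the rate on large mussels alone equals the profitability of dogwhelks: λ·19.6/(1 + λ·15.6) = 15.4/31.6 = 0.4873.
Rearranging, λ(19.6 − 0.4873×15.6) = 0.4873, so λ = 0.4873/12 = 0.04062 per s.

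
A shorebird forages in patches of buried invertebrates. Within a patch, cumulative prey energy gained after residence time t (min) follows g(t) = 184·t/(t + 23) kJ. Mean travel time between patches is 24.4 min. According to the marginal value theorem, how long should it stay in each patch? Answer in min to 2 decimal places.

23.69 min

Maximise g(t)/(T+t): set derivative to zero → g'(t)(T+t) = g(t).
g'(t) = 184·23/(t + 23)². Setting 184·23/(t+23)² = 184t/[(t+23)(24.4+t)] gives 23(24.4+t) = t(t+23), so t² = 23×24.4 = 561.2.
t* = √561.2 = 23.69 min.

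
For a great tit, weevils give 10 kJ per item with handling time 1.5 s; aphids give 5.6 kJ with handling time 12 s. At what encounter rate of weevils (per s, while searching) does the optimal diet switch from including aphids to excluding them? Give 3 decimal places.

Drop aphids once their profitability E₂/h₂ falls below the rate achievable on weevils alone: E₂/h₂ = λE₁/(1 + λh₁).
Solve for λ: λE₁h₂ = E₂(1 + λh₁) → λ(E₁h₂ − E₂h₁) = E₂ → λ = E₂/(E₁h₂ − E₂h₁).
λ = 5.6/(10×12 − 5.6×1.5) = 5.6/111.6 = 0.05018 per s.

0.050 per s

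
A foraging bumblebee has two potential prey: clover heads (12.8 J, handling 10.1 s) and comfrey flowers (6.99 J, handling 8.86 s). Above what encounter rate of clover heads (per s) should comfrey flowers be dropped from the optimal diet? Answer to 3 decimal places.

The zero-one rule: include comfrey flowers iff E₂/h₂ > λE₁/(1+λh₁). Equality gives the switch point.
λE₁h₂ = E₂ + λE₂h₁ ⇒ λ = E₂/(E₁h₂ − E₂h₁) = 6.99/(113.4 − 70.6) = 0.1633 per s.

0.163 per s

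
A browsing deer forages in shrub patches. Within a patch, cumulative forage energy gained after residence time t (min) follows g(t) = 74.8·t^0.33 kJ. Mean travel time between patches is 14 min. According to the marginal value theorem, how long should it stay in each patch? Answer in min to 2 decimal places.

6.90 min

By the marginal value theorem, leave when the instantaneous gain rate g'(t) equals the habitat-wide average g(t)/(T + t).
g'(t) = 0.33·74.8·t^-0.67. Setting 0.33·74.8·t^-0.67 = 74.8·t^0.33/(14+t) gives 0.33(14+t) = t, so 0.67·t = 0.33×14.
t* = 0.33×14/0.67 = 6.896 min.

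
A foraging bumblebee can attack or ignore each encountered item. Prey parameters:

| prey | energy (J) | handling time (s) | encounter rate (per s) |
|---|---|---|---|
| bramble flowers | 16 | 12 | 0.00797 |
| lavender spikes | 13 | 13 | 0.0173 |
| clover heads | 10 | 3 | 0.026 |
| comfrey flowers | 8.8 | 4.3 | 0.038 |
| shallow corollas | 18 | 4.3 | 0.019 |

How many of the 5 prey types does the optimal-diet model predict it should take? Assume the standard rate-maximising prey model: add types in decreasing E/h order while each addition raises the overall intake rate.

5

Rank by E/h (J/s): shallow corollas 4.19, clover heads 3.33, comfrey flowers 2.05, bramble flowers 1.33, lavender spikes 1. Include each in turn until the next type's E/h falls below the running intake rate.
Rate on top 1: 0.3162. clover heads: 3.33 > 0.3162 → include.
Rate on top 2: 0.5191. comfrey flowers: 2.05 > 0.5191 → include.
Rate on top 3: 0.7077. bramble flowers: 1.33 > 0.7077 → include.
Rate on top 4: 0.7499. lavender spikes: 1 > 0.7499 → include.
Optimal diet: shallow corollas, clover heads, comfrey flowers, bramble flowers, lavender spikes — 5 of 5 types.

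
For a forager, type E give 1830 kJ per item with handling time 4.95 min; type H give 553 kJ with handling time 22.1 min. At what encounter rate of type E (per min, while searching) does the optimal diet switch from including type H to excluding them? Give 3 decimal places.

Drop type H once their profitability E₂/h₂ falls below the rate achievable on type E alone: E₂/h₂ = λE₁/(1 + λh₁).
Solve for λ: λE₁h₂ = E₂(1 + λh₁) → λ(E₁h₂ − E₂h₁) = E₂ → λ = E₂/(E₁h₂ − E₂h₁).
λ = 553/(1830×22.1 − 553×4.95) = 553/3.771e+04 = 0.01467 per min.

0.015 per min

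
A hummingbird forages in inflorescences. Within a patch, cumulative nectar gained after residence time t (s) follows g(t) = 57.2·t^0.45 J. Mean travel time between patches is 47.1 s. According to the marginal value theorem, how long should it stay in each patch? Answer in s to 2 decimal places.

38.54 s

Optimal t* satisfies g'(t*) = g(t*)/(T + t*).
g'(t) = 0.45·57.2·t^-0.55. Setting 0.45·57.2·t^-0.55 = 57.2·t^0.45/(47.1+t) gives 0.45(47.1+t) = t, so 0.55·t = 0.45×47.1.
t* = 0.45×47.1/0.55 = 38.54 s.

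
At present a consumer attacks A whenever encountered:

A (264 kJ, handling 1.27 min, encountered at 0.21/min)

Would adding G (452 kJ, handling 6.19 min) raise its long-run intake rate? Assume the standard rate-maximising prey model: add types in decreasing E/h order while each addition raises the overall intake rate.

On A alone, R = ΣλE/(1+Σλh) = 55.44/1.267 = 43.77 kJ/min.
G: E/h = 452/6.19 = 73.02 kJ/min.
Since 73.02 > R, including G increases the long-run rate.

Yes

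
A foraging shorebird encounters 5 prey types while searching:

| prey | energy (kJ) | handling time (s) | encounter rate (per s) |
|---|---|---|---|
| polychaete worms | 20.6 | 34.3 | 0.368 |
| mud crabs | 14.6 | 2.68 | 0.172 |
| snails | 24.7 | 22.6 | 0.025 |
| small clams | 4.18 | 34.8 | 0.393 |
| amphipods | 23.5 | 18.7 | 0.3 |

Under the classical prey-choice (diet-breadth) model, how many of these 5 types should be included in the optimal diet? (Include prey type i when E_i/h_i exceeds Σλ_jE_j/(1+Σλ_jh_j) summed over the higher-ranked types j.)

E/h in descending order: mud crabs 5.45, amphipods 1.26, snails 1.09, polychaete worms 0.601, small clams 0.12 kJ/s. The optimal diet is the largest prefix of this list for which every included type satisfies E_i/h_i > R on the types above it.
Rate on top 1: 1.719. amphipods: 1.26 < 1.719 → exclude; stop.
Optimal diet: mud crabs — 1 of 5 types.

1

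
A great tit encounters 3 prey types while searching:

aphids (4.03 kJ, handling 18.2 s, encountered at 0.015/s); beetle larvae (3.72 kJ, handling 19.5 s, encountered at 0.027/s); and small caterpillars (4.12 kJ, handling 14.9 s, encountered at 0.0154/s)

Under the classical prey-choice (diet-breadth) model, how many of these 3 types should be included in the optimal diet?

3

E/h in descending order: small caterpillars 0.277, aphids 0.221, beetle larvae 0.191 kJ/s. The optimal diet is the largest prefix of this list for which every included type satisfies E_i/h_i > R on the types above it.
Rate on top 1: 0.05161. aphids: 0.221 > 0.05161 → include.
Rate on top 2: 0.08246. beetle larvae: 0.191 > 0.08246 → include.
Optimal diet: small caterpillars, aphids, beetle larvae — 3 of 3 types.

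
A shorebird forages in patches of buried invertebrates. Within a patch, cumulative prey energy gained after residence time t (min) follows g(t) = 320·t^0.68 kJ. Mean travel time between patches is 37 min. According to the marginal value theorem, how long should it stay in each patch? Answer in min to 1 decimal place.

Optimal t* satisfies g'(t*) = g(t*)/(T + t*).
g'(t) = 0.68·320·t^-0.32. Setting 0.68·320·t^-0.32 = 320·t^0.68/(37+t) gives 0.68(37+t) = t, so 0.32·t = 0.68×37.
t* = 0.68×37/0.32 = 78.63 min.

78.6 min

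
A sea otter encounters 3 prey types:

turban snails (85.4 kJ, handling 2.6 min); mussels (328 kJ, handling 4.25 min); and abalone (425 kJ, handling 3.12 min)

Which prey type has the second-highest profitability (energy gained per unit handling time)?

Profitability E/h (kJ/min): turban snails = 85.4/2.6 = 32.8, mussels = 328/4.25 = 77.2, abalone = 425/3.12 = 136.
Ranked: abalone > mussels > turban snails.

mussels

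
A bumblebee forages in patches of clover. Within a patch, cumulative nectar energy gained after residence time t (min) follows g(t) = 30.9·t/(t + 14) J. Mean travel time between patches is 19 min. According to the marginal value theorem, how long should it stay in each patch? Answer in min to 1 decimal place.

Optimal t* satisfies g'(t*) = g(t*)/(T + t*).
g'(t) = 30.9·14/(t + 14)². Setting 30.9·14/(t+14)² = 30.9t/[(t+14)(19+t)] gives 14(19+t) = t(t+14), so t² = 14×19 = 266.
t* = √266 = 16.31 min.

16.3 min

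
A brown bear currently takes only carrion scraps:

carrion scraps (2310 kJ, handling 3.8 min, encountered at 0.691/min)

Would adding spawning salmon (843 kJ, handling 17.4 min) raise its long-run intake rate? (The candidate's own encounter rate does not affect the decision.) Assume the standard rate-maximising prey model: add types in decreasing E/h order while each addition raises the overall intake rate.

Current rate: (0.691×2310)/(1 + 0.691×3.8) = 440.2 kJ/min.
Profitability of spawning salmon: 843/17.4 = 48.45 kJ/min.
48.45 < 440.2, so adding spawning salmon would lower the average — exclude it.

No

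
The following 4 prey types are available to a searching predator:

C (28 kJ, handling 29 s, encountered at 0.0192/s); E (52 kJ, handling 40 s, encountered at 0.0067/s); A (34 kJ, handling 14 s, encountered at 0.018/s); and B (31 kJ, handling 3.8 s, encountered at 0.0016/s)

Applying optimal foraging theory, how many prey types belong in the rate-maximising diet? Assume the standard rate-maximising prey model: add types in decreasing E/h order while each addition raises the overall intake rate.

Profitabilities (E/h, kJ/s): B 8.16, A 2.43, E 1.3, C 0.966. Add prey in this order while the next type's profitability exceeds the intake rate on those already taken.
Rate on top 1: 0.0493. A: 2.43 > 0.0493 → include.
Rate on top 2: 0.5259. E: 1.3 > 0.5259 → include.
Rate on top 3: 0.6618. C: 0.966 > 0.6618 → include.
Optimal diet: B, A, E, C — 4 of 4 types.

4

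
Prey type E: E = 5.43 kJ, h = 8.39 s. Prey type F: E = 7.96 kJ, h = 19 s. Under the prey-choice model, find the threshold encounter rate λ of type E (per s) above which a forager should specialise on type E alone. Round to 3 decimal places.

0.219 per s

At the threshold, the rate on type E alone equals the profitability of type F: λ·5.43/(1 + λ·8.39) = 7.96/19 = 0.4189.
Rearranging, λ(5.43 − 0.4189×8.39) = 0.4189, so λ = 0.4189/1.915 = 0.2188 per s.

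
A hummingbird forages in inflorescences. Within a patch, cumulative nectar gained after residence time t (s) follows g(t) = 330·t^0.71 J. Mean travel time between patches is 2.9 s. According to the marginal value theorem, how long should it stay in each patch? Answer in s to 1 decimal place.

By the marginal value theorem, leave when the instantaneous gain rate g'(t) equals the habitat-wide average g(t)/(T + t).
g'(t) = 0.71·330·t^-0.29. Setting 0.71·330·t^-0.29 = 330·t^0.71/(2.9+t) gives 0.71(2.9+t) = t, so 0.29·t = 0.71×2.9.
t* = 0.71×2.9/0.29 = 7.1 s.

7.1 s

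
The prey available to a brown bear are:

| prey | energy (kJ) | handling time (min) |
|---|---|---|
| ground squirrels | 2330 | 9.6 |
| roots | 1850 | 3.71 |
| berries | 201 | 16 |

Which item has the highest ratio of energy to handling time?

roots

In descending order of E/h:
roots: 1850/3.71 = 499 kJ/min
ground squirrels: 2330/9.6 = 243 kJ/min
berries: 201/16 = 12.6 kJ/min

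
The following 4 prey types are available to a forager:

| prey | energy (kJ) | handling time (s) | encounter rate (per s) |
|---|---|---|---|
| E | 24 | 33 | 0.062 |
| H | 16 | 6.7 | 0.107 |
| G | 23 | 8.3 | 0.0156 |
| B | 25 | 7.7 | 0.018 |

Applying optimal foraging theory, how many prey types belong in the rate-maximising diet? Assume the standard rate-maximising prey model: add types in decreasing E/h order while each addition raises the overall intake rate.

Rank by E/h (kJ/s): B 3.25, G 2.77, H 2.39, E 0.727. Include each in turn until the next type's E/h falls below the running intake rate.
Rate on top 1: 0.3952. G: 2.77 > 0.3952 → include.
Rate on top 2: 0.6378. H: 2.39 > 0.6378 → include.
Rate on top 3: 1.27. E: 0.727 < 1.27 → exclude; stop.
Optimal diet: B, G, H — 3 of 4 types.

3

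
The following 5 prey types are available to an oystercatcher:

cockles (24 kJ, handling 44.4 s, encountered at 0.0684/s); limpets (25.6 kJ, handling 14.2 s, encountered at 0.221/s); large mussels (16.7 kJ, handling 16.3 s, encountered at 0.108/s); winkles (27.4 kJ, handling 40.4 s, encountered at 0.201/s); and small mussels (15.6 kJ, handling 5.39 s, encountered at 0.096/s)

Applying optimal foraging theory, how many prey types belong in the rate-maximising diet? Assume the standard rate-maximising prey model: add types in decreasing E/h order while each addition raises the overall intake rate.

Rank by E/h (kJ/s): small mussels 2.89, limpets 1.8, large mussels 1.02, winkles 0.678, cockles 0.541. Include each in turn until the next type's E/h falls below the running intake rate.
Rate on top 1: 0.9869. limpets: 1.8 > 0.9869 → include.
Rate on top 2: 1.537. large mussels: 1.02 < 1.537 → exclude; stop.
Optimal diet: small mussels, limpets — 2 of 5 types.

2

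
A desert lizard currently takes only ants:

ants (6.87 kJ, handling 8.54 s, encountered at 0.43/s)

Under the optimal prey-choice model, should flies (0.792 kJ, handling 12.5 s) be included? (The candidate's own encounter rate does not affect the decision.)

No

Intake rate on the current diet: R = (0.43×6.87) / (1 + 0.43×8.54) = 2.954/4.672 = 0.6323 kJ/s.
Profitability of flies: 0.792/12.5 = 0.06336 kJ/s.
Since 0.06336 < R, time spent handling flies is better spent searching.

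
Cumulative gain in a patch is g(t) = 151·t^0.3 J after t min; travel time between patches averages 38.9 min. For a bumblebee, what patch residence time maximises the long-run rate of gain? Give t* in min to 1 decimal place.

16.7 min

Maximise g(t)/(T+t): set derivative to zero → g'(t)(T+t) = g(t).
g'(t) = 0.3·151·t^-0.7. Setting 0.3·151·t^-0.7 = 151·t^0.3/(38.9+t) gives 0.3(38.9+t) = t, so 0.70·t = 0.3×38.9.
t* = 0.3×38.9/0.70 = 16.67 min.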